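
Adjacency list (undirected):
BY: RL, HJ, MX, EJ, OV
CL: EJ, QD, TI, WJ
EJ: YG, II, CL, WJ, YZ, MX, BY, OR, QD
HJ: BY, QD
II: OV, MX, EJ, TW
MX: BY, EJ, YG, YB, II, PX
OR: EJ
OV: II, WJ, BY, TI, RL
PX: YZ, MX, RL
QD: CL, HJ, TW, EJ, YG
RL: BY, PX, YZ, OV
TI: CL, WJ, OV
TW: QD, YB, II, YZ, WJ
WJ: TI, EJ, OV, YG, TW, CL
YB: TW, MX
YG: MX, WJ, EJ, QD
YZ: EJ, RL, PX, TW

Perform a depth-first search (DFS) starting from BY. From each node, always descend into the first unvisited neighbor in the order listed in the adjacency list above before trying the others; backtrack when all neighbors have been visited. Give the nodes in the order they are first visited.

Visit BY
BY → RL
RL → PX
PX → YZ
YZ → EJ
EJ → YG
YG → MX
MX → YB
YB → TW
TW → QD
QD → CL
CL → TI
TI → WJ
WJ → OV
OV → II
QD → HJ
EJ → OR

BY → RL → PX → YZ → EJ → YG → MX → YB → TW → QD → CL → TI → WJ → OV → II → HJ → OR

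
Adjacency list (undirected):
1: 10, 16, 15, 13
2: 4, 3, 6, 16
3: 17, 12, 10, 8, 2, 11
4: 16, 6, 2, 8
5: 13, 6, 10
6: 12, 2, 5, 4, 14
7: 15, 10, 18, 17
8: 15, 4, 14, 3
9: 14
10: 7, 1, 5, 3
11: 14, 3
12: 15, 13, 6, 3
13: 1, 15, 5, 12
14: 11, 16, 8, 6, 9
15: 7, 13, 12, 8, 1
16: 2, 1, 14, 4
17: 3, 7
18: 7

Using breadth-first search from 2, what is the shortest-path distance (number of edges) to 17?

Level 0: 2
Level 1: 3, 4, 6, 16
Level 2: 1, 5, 8, 10, 11, 12, 14, 17
Level 3: 7, 9, 13, 15
Level 4: 18
17 first appears at level 2.

2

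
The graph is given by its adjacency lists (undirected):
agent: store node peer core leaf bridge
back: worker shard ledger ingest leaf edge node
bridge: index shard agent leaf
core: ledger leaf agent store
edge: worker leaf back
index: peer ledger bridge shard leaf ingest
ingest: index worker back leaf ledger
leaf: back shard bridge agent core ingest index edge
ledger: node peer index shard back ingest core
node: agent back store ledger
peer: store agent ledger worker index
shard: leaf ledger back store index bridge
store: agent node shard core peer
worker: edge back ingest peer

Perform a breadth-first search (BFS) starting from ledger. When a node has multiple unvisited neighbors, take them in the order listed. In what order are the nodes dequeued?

Visit ledger; enqueue node, peer, index, shard, back, ingest, core → queue [node, peer, index, shard, back, ingest, core]
Visit node; enqueue agent, store → queue [peer, index, shard, back, ingest, core, agent, store]
Visit peer; enqueue worker → queue [index, shard, back, ingest, core, agent, store, worker]
Visit index; enqueue bridge, leaf → queue [shard, back, ingest, core, agent, store, worker, bridge, leaf]
Visit shard → queue [back, ingest, core, agent, store, worker, bridge, leaf]
Visit back; enqueue edge → queue [ingest, core, agent, store, worker, bridge, leaf, edge]
Visit ingest → queue [core, agent, store, worker, bridge, leaf, edge]
Visit core → queue [agent, store, worker, bridge, leaf, edge]
Visit agent → queue [store, worker, bridge, leaf, edge]
Visit store → queue [worker, bridge, leaf, edge]
Visit worker → queue [bridge, leaf, edge]
Visit bridge → queue [leaf, edge]
Visit leaf → queue [edge]
Visit edge → queue []

ledger, node, peer, index, shard, back, ingest, core, agent, store, worker, bridge, leaf, edge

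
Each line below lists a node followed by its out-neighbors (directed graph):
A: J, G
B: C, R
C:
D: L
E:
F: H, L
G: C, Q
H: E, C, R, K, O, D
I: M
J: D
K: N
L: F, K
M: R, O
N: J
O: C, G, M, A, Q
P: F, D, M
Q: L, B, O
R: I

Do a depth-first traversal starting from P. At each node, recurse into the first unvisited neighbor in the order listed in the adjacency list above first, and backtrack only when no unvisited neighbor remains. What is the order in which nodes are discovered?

Visit P
P → F
F → H
H → E
H → C
H → R
R → I
I → M
M → O
O → G
G → Q
Q → L
L → K
K → N
N → J
J → D
Q → B
O → A

P -> F -> H -> E -> C -> R -> I -> M -> O -> G -> Q -> L -> K -> N -> J -> D -> B -> A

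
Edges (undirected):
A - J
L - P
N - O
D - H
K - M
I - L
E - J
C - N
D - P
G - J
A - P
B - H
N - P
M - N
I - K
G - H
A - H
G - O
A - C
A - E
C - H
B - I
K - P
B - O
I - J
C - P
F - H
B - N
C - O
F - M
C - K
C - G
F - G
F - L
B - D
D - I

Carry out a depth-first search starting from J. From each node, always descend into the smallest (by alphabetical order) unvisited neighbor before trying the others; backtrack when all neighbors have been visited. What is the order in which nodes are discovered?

Visit J
J → A
A → C
C → G
G → F
F → H
H → B
B → D
D → I
I → K
K → M
M → N
N → O
N → P
P → L
A → E

J -> A -> C -> G -> F -> H -> B -> D -> I -> K -> M -> N -> O -> P -> L -> E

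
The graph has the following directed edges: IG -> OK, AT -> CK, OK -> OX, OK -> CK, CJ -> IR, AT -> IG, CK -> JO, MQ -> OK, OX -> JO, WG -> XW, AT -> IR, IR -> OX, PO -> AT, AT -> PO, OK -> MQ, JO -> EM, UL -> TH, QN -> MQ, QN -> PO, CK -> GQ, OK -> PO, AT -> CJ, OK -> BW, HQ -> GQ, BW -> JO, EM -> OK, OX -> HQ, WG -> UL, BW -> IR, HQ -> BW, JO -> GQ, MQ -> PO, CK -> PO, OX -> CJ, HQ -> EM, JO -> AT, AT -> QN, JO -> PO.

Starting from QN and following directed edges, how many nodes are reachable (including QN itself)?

15

BFS from QN visits: QN, MQ, PO, OK, AT, BW, CK, OX, CJ, IG, IR, JO, GQ, HQ, EM
Reachable nodes: 15 of 19 total.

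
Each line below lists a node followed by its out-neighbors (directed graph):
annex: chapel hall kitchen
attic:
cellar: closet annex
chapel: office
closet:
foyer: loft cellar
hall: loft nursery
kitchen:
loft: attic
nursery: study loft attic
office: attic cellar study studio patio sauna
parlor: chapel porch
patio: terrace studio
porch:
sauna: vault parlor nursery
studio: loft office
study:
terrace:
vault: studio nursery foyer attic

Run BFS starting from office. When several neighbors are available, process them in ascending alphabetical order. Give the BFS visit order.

office -> attic -> cellar -> patio -> sauna -> studio -> study -> annex -> closet -> terrace -> nursery -> parlor -> vault -> loft -> chapel -> hall -> kitchen -> porch -> foyer

Visit office; enqueue attic, cellar, patio, sauna, studio, study → queue [attic, cellar, patio, sauna, studio, study]
Visit attic → queue [cellar, patio, sauna, studio, study]
Visit cellar; enqueue annex, closet → queue [patio, sauna, studio, study, annex, closet]
Visit patio; enqueue terrace → queue [sauna, studio, study, annex, closet, terrace]
Visit sauna; enqueue nursery, parlor, vault → queue [studio, study, annex, closet, terrace, nursery, parlor, vault]
Visit studio; enqueue loft → queue [study, annex, closet, terrace, nursery, parlor, vault, loft]
Visit study → queue [annex, closet, terrace, nursery, parlor, vault, loft]
Visit annex; enqueue chapel, hall, kitchen → queue [closet, terrace, nursery, parlor, vault, loft, chapel, hall, kitchen]
Visit closet → queue [terrace, nursery, parlor, vault, loft, chapel, hall, kitchen]
Visit terrace → queue [nursery, parlor, vault, loft, chapel, hall, kitchen]
Visit nursery → queue [parlor, vault, loft, chapel, hall, kitchen]
Visit parlor; enqueue porch → queue [vault, loft, chapel, hall, kitchen, porch]
Visit vault; enqueue foyer → queue [loft, chapel, hall, kitchen, porch, foyer]
Visit loft → queue [chapel, hall, kitchen, porch, foyer]
Visit chapel → queue [hall, kitchen, porch, foyer]
Visit hall → queue [kitchen, porch, foyer]
Visit kitchen → queue [porch, foyer]
Visit porch → queue [foyer]
Visit foyer → queue []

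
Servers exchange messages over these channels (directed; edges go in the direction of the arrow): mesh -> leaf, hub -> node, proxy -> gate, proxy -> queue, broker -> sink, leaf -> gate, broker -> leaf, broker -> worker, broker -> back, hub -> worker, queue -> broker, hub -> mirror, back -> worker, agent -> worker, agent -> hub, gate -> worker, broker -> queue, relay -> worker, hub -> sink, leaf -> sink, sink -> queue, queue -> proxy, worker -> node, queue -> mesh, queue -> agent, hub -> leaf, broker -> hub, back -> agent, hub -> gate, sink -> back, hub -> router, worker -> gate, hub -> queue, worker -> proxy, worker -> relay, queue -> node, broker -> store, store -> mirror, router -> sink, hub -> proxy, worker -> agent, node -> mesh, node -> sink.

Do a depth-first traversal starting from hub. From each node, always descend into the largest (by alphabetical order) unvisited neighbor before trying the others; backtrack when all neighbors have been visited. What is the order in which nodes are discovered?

hub, worker, relay, proxy, queue, node, sink, back, agent, mesh, leaf, gate, broker, store, mirror, router

Visit hub
hub → worker
worker → relay
worker → proxy
proxy → queue
queue → node
node → sink
sink → back
back → agent
node → mesh
mesh → leaf
leaf → gate
queue → broker
broker → store
store → mirror
hub → router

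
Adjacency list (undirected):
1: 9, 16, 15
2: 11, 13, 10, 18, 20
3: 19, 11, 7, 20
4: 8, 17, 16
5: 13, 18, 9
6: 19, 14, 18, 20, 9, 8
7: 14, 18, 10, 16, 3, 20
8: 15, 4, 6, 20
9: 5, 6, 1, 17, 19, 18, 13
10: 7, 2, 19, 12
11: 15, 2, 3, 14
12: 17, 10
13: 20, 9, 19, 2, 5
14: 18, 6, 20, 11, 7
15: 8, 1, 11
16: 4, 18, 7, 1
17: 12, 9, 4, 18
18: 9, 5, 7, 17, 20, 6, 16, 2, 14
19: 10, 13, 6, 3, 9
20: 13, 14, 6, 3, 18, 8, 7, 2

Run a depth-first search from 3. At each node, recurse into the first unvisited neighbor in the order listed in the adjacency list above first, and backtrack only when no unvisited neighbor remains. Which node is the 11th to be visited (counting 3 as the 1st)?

6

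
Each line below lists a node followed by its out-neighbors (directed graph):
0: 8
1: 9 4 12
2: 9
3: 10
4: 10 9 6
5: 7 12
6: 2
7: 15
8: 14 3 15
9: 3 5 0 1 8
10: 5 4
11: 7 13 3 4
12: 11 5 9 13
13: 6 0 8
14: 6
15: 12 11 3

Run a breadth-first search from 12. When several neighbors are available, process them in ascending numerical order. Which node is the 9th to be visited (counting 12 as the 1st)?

3

Visit 12; enqueue 5, 9, 11, 13 → queue [5, 9, 11, 13]
Visit 5; enqueue 7 → queue [9, 11, 13, 7]
Visit 9; enqueue 0, 1, 3, 8 → queue [11, 13, 7, 0, 1, 3, 8]
Visit 11; enqueue 4 → queue [13, 7, 0, 1, 3, 8, 4]
Visit 13; enqueue 6 → queue [7, 0, 1, 3, 8, 4, 6]
Visit 7; enqueue 15 → queue [0, 1, 3, 8, 4, 6, 15]
Visit 0 → queue [1, 3, 8, 4, 6, 15]
Visit 1 → queue [3, 8, 4, 6, 15]
Visit 3; enqueue 10 → queue [8, 4, 6, 15, 10]
Visit 8; enqueue 14 → queue [4, 6, 15, 10, 14]
Visit 4 → queue [6, 15, 10, 14]
Visit 6; enqueue 2 → queue [15, 10, 14, 2]
Visit 15 → queue [10, 14, 2]
Visit 10 → queue [14, 2]
Visit 14 → queue [2]
Visit 2 → queue []

Visit order: 12, 5, 9, 11, 13, 7, 0, 1, 3, 8, 4, 6, 15, 10, 14, 2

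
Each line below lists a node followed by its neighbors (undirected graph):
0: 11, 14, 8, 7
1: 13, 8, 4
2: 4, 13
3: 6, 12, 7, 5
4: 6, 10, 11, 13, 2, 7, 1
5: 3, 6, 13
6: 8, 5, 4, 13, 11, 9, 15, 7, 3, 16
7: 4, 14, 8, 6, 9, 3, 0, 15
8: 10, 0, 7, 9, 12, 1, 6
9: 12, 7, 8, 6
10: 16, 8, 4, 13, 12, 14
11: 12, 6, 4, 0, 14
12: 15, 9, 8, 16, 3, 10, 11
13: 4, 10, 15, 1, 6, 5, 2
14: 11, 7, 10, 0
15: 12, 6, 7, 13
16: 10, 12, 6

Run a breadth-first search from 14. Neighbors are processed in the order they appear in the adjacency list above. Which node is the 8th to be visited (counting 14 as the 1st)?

Visit 14; enqueue 11, 7, 10, 0 → queue [11, 7, 10, 0]
Visit 11; enqueue 12, 6, 4 → queue [7, 10, 0, 12, 6, 4]
Visit 7; enqueue 8, 9, 3, 15 → queue [10, 0, 12, 6, 4, 8, 9, 3, 15]
Visit 10; enqueue 16, 13 → queue [0, 12, 6, 4, 8, 9, 3, 15, 16, 13]
Visit 0 → queue [12, 6, 4, 8, 9, 3, 15, 16, 13]
Visit 12 → queue [6, 4, 8, 9, 3, 15, 16, 13]
Visit 6; enqueue 5 → queue [4, 8, 9, 3, 15, 16, 13, 5]
Visit 4; enqueue 2, 1 → queue [8, 9, 3, 15, 16, 13, 5, 2, 1]
Visit 8 → queue [9, 3, 15, 16, 13, 5, 2, 1]
Visit 9 → queue [3, 15, 16, 13, 5, 2, 1]
Visit 3 → queue [15, 16, 13, 5, 2, 1]
Visit 15 → queue [16, 13, 5, 2, 1]
Visit 16 → queue [13, 5, 2, 1]
Visit 13 → queue [5, 2, 1]
Visit 5 → queue [2, 1]
Visit 2 → queue [1]
Visit 1 → queue []

Visit order: 14, 11, 7, 10, 0, 12, 6, 4, 8, 9, 3, 15, 16, 13, 5, 2, 1

4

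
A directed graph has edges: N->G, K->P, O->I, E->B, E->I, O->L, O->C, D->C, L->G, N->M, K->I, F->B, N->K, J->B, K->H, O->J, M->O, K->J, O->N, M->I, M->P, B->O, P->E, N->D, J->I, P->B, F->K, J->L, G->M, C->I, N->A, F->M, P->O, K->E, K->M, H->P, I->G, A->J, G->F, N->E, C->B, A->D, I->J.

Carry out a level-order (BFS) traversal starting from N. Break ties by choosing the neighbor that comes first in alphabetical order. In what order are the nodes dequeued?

N -> A -> D -> E -> G -> K -> M -> J -> C -> B -> I -> F -> H -> P -> O -> L

Visit N; enqueue A, D, E, G, K, M → queue [A, D, E, G, K, M]
Visit A; enqueue J → queue [D, E, G, K, M, J]
Visit D; enqueue C → queue [E, G, K, M, J, C]
Visit E; enqueue B, I → queue [G, K, M, J, C, B, I]
Visit G; enqueue F → queue [K, M, J, C, B, I, F]
Visit K; enqueue H, P → queue [M, J, C, B, I, F, H, P]
Visit M; enqueue O → queue [J, C, B, I, F, H, P, O]
Visit J; enqueue L → queue [C, B, I, F, H, P, O, L]
Visit C → queue [B, I, F, H, P, O, L]
Visit B → queue [I, F, H, P, O, L]
Visit I → queue [F, H, P, O, L]
Visit F → queue [H, P, O, L]
Visit H → queue [P, O, L]
Visit P → queue [O, L]
Visit O → queue [L]
Visit L → queue []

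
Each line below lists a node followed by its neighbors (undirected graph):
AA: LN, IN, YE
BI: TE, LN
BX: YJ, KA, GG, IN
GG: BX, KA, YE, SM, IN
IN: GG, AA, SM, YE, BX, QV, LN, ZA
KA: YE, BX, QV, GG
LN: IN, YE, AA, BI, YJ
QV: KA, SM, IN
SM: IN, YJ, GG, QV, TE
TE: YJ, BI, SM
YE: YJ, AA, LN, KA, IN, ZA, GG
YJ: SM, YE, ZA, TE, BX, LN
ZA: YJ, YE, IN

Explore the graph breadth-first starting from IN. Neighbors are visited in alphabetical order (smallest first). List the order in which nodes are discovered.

IN, AA, BX, GG, LN, QV, SM, YE, ZA, KA, YJ, BI, TE

Visit IN; enqueue AA, BX, GG, LN, QV, SM, YE, ZA → queue [AA, BX, GG, LN, QV, SM, YE, ZA]
Visit AA → queue [BX, GG, LN, QV, SM, YE, ZA]
Visit BX; enqueue KA, YJ → queue [GG, LN, QV, SM, YE, ZA, KA, YJ]
Visit GG → queue [LN, QV, SM, YE, ZA, KA, YJ]
Visit LN; enqueue BI → queue [QV, SM, YE, ZA, KA, YJ, BI]
Visit QV → queue [SM, YE, ZA, KA, YJ, BI]
Visit SM; enqueue TE → queue [YE, ZA, KA, YJ, BI, TE]
Visit YE → queue [ZA, KA, YJ, BI, TE]
Visit ZA → queue [KA, YJ, BI, TE]
Visit KA → queue [YJ, BI, TE]
Visit YJ → queue [BI, TE]
Visit BI → queue [TE]
Visit TE → queue []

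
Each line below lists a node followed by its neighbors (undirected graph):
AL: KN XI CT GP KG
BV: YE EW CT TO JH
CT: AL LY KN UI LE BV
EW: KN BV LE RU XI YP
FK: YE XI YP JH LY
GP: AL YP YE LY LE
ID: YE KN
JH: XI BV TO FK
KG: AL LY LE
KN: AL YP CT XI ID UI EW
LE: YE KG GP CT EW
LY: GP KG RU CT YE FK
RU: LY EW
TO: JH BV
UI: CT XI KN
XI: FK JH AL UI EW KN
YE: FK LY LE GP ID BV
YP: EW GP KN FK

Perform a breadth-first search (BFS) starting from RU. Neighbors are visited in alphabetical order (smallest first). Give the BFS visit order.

RU -> EW -> LY -> BV -> KN -> LE -> XI -> YP -> CT -> FK -> GP -> KG -> YE -> JH -> TO -> AL -> ID -> UI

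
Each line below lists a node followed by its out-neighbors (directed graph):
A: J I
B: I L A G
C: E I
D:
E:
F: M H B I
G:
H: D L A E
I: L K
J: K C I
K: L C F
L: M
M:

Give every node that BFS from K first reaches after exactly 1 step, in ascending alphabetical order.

Level 0: K
Level 1: C, F, L
Level 2: B, E, H, I, M
Level 3: A, D, G
Level 4: J

C, F, L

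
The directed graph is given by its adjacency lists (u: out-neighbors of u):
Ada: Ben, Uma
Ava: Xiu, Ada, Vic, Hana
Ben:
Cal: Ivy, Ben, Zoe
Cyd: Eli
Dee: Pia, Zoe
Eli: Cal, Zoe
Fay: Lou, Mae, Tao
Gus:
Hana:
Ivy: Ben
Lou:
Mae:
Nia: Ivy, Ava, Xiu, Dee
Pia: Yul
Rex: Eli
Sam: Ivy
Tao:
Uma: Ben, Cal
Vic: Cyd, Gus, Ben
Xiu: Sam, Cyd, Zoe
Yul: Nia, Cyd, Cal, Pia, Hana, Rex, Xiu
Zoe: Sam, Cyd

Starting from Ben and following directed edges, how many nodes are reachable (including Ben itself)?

BFS from Ben visits: Ben
Reachable nodes: 1 of 23 total.

1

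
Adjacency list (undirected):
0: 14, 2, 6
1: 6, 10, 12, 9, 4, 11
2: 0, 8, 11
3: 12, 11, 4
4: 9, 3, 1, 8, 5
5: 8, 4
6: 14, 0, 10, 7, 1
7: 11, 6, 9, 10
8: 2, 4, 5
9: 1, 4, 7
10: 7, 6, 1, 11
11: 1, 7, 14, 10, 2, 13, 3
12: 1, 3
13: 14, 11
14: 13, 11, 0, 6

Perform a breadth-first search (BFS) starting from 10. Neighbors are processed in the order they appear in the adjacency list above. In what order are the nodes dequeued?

Visit 10; enqueue 7, 6, 1, 11 → queue [7, 6, 1, 11]
Visit 7; enqueue 9 → queue [6, 1, 11, 9]
Visit 6; enqueue 14, 0 → queue [1, 11, 9, 14, 0]
Visit 1; enqueue 12, 4 → queue [11, 9, 14, 0, 12, 4]
Visit 11; enqueue 2, 13, 3 → queue [9, 14, 0, 12, 4, 2, 13, 3]
Visit 9 → queue [14, 0, 12, 4, 2, 13, 3]
Visit 14 → queue [0, 12, 4, 2, 13, 3]
Visit 0 → queue [12, 4, 2, 13, 3]
Visit 12 → queue [4, 2, 13, 3]
Visit 4; enqueue 8, 5 → queue [2, 13, 3, 8, 5]
Visit 2 → queue [13, 3, 8, 5]
Visit 13 → queue [3, 8, 5]
Visit 3 → queue [8, 5]
Visit 8 → queue [5]
Visit 5 → queue []

10 → 7 → 6 → 1 → 11 → 9 → 14 → 0 → 12 → 4 → 2 → 13 → 3 → 8 → 5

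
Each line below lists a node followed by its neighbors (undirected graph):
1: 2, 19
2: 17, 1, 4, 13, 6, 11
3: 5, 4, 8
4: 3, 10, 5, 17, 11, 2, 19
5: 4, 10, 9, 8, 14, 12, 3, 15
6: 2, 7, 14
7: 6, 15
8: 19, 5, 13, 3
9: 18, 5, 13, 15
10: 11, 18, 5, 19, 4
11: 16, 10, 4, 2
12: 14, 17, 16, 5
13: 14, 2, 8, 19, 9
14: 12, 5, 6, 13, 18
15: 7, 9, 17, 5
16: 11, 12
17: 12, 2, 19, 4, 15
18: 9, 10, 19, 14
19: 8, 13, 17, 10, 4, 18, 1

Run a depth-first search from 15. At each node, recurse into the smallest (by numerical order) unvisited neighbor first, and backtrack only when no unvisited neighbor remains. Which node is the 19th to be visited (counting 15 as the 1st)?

Visit 15
15 → 5
5 → 3
3 → 4
4 → 2
2 → 1
1 → 19
19 → 8
8 → 13
13 → 9
9 → 18
18 → 10
10 → 11
11 → 16
16 → 12
12 → 14
14 → 6
6 → 7
12 → 17

Visit order: 15, 5, 3, 4, 2, 1, 19, 8, 13, 9, 18, 10, 11, 16, 12, 14, 6, 7, 17

17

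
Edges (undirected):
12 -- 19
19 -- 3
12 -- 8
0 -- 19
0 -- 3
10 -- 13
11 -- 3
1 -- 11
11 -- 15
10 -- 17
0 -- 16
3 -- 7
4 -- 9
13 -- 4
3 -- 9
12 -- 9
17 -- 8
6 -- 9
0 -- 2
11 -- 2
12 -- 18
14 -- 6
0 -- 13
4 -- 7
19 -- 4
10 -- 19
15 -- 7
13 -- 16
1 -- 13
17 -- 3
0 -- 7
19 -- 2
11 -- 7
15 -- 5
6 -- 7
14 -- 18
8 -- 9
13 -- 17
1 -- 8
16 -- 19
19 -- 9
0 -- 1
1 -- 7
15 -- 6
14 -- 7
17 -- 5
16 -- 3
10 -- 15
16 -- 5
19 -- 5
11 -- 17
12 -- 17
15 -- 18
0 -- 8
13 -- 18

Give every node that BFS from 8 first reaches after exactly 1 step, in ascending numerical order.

Level 0: 8
Level 1: 0, 1, 9, 12, 17
Level 2: 2, 3, 4, 5, 6, 7, 10, 11, 13, 16, 18, 19
Level 3: 14, 15

0, 1, 9, 12, 17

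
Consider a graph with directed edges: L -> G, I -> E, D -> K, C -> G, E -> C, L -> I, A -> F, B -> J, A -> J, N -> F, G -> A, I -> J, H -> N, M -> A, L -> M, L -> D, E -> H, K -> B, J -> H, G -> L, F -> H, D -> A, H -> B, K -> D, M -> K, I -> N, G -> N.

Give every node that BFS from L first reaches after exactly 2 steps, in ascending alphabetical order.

Level 0: L
Level 1: D, G, I, M
Level 2: A, E, J, K, N
Level 3: B, C, F, H

A, E, J, K, N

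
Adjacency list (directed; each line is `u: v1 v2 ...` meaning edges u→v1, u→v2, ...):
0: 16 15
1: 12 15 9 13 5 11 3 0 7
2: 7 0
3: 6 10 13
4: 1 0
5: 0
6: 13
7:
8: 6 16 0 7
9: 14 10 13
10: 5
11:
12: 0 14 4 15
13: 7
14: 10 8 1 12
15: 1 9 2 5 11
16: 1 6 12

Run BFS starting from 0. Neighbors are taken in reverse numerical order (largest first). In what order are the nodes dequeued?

0 -> 16 -> 15 -> 12 -> 6 -> 1 -> 11 -> 9 -> 5 -> 2 -> 14 -> 4 -> 13 -> 7 -> 3 -> 10 -> 8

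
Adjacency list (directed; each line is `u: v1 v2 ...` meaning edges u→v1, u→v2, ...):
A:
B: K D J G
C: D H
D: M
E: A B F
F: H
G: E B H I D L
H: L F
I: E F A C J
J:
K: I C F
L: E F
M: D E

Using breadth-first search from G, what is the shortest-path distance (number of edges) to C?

2

Level 0: G
Level 1: B, D, E, H, I, L
Level 2: A, C, F, J, K, M
C first appears at level 2.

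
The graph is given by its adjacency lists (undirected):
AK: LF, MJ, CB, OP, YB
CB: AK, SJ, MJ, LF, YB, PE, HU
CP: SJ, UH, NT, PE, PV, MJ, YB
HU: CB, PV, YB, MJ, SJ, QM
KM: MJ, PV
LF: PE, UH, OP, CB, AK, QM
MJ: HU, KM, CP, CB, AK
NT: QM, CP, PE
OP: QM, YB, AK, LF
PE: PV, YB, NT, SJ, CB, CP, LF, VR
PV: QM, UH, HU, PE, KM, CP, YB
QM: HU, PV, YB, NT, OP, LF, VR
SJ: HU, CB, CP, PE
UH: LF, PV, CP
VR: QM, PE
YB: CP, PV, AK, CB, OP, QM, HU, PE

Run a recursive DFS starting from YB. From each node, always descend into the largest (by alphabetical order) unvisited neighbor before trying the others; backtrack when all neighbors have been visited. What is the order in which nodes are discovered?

YB → QM → VR → PE → SJ → HU → PV → UH → LF → OP → AK → MJ → KM → CP → NT → CB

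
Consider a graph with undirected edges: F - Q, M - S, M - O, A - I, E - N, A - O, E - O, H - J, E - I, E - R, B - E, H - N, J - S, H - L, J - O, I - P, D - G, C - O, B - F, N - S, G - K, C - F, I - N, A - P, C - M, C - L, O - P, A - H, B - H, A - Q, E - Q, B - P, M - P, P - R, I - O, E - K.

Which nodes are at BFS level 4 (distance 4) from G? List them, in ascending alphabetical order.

A, C, F, H, J, M, P, S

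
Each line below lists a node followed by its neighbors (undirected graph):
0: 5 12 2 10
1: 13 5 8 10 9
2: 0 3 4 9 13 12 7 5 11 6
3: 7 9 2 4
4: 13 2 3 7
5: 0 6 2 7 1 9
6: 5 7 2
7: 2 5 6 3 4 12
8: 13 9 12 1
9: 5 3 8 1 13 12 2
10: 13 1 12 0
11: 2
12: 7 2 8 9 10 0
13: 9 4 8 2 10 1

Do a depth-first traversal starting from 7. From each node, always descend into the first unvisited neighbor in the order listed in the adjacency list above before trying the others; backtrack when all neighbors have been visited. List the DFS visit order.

Visit 7
7 → 2
2 → 0
0 → 5
5 → 6
5 → 1
1 → 13
13 → 9
9 → 3
3 → 4
9 → 8
8 → 12
12 → 10
2 → 11

7 → 2 → 0 → 5 → 6 → 1 → 13 → 9 → 3 → 4 → 8 → 12 → 10 → 11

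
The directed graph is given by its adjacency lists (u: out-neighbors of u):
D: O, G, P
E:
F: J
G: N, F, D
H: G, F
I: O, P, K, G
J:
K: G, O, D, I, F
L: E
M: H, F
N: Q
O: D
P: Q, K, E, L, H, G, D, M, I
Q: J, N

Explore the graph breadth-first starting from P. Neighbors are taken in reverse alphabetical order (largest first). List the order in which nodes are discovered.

P, Q, M, L, K, I, H, G, E, D, N, J, F, O

Visit P; enqueue Q, M, L, K, I, H, G, E, D → queue [Q, M, L, K, I, H, G, E, D]
Visit Q; enqueue N, J → queue [M, L, K, I, H, G, E, D, N, J]
Visit M; enqueue F → queue [L, K, I, H, G, E, D, N, J, F]
Visit L → queue [K, I, H, G, E, D, N, J, F]
Visit K; enqueue O → queue [I, H, G, E, D, N, J, F, O]
Visit I → queue [H, G, E, D, N, J, F, O]
Visit H → queue [G, E, D, N, J, F, O]
Visit G → queue [E, D, N, J, F, O]
Visit E → queue [D, N, J, F, O]
Visit D → queue [N, J, F, O]
Visit N → queue [J, F, O]
Visit J → queue [F, O]
Visit F → queue [O]
Visit O → queue []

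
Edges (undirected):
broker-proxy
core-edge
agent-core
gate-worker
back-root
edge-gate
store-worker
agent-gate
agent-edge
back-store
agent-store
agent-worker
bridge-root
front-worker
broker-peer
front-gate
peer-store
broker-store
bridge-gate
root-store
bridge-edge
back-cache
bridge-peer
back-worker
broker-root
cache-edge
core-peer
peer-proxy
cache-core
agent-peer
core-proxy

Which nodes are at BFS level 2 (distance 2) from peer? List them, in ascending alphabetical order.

back, cache, edge, gate, root, worker

Level 0: peer
Level 1: agent, bridge, broker, core, proxy, store
Level 2: back, cache, edge, gate, root, worker
Level 3: front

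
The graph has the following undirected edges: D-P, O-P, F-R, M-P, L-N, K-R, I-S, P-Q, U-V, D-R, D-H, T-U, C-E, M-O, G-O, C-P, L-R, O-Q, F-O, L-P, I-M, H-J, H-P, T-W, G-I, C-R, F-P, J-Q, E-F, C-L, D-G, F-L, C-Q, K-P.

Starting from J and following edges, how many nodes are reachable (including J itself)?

17

BFS from J visits: J, H, Q, D, P, C, O, G, R, F, K, L, M, E, I, N, S
Reachable nodes: 17 of 21 total.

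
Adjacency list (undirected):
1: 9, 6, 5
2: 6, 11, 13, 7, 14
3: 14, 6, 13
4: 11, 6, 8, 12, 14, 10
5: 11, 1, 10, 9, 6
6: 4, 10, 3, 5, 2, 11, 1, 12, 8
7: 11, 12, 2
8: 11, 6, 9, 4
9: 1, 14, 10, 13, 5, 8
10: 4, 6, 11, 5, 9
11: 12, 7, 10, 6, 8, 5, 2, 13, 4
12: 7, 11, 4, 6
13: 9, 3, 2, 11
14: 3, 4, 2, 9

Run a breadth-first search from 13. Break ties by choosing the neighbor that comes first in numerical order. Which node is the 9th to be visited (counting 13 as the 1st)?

1

Visit 13; enqueue 2, 3, 9, 11 → queue [2, 3, 9, 11]
Visit 2; enqueue 6, 7, 14 → queue [3, 9, 11, 6, 7, 14]
Visit 3 → queue [9, 11, 6, 7, 14]
Visit 9; enqueue 1, 5, 8, 10 → queue [11, 6, 7, 14, 1, 5, 8, 10]
Visit 11; enqueue 4, 12 → queue [6, 7, 14, 1, 5, 8, 10, 4, 12]
Visit 6 → queue [7, 14, 1, 5, 8, 10, 4, 12]
Visit 7 → queue [14, 1, 5, 8, 10, 4, 12]
Visit 14 → queue [1, 5, 8, 10, 4, 12]
Visit 1 → queue [5, 8, 10, 4, 12]
Visit 5 → queue [8, 10, 4, 12]
Visit 8 → queue [10, 4, 12]
Visit 10 → queue [4, 12]
Visit 4 → queue [12]
Visit 12 → queue []

Visit order: 13, 2, 3, 9, 11, 6, 7, 14, 1, 5, 8, 10, 4, 12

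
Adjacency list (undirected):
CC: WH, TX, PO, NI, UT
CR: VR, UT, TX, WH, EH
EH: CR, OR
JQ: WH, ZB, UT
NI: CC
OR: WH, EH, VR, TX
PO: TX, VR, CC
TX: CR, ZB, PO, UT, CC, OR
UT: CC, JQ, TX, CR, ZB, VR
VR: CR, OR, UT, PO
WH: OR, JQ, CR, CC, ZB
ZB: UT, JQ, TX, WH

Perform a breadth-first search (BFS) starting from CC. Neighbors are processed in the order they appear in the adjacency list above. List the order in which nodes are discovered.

Visit CC; enqueue WH, TX, PO, NI, UT → queue [WH, TX, PO, NI, UT]
Visit WH; enqueue OR, JQ, CR, ZB → queue [TX, PO, NI, UT, OR, JQ, CR, ZB]
Visit TX → queue [PO, NI, UT, OR, JQ, CR, ZB]
Visit PO; enqueue VR → queue [NI, UT, OR, JQ, CR, ZB, VR]
Visit NI → queue [UT, OR, JQ, CR, ZB, VR]
Visit UT → queue [OR, JQ, CR, ZB, VR]
Visit OR; enqueue EH → queue [JQ, CR, ZB, VR, EH]
Visit JQ → queue [CR, ZB, VR, EH]
Visit CR → queue [ZB, VR, EH]
Visit ZB → queue [VR, EH]
Visit VR → queue [EH]
Visit EH → queue []

CC → WH → TX → PO → NI → UT → OR → JQ → CR → ZB → VR → EH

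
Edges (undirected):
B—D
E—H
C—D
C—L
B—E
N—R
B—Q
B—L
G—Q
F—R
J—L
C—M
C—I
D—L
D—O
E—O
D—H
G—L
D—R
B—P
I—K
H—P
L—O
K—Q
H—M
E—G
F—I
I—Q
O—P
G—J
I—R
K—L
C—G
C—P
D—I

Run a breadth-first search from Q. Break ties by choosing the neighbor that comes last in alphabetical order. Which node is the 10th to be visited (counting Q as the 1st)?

C

Visit Q; enqueue K, I, G, B → queue [K, I, G, B]
Visit K; enqueue L → queue [I, G, B, L]
Visit I; enqueue R, F, D, C → queue [G, B, L, R, F, D, C]
Visit G; enqueue J, E → queue [B, L, R, F, D, C, J, E]
Visit B; enqueue P → queue [L, R, F, D, C, J, E, P]
Visit L; enqueue O → queue [R, F, D, C, J, E, P, O]
Visit R; enqueue N → queue [F, D, C, J, E, P, O, N]
Visit F → queue [D, C, J, E, P, O, N]
Visit D; enqueue H → queue [C, J, E, P, O, N, H]
Visit C; enqueue M → queue [J, E, P, O, N, H, M]
Visit J → queue [E, P, O, N, H, M]
Visit E → queue [P, O, N, H, M]
Visit P → queue [O, N, H, M]
Visit O → queue [N, H, M]
Visit N → queue [H, M]
Visit H → queue [M]
Visit M → queue []

Visit order: Q, K, I, G, B, L, R, F, D, C, J, E, P, O, N, H, M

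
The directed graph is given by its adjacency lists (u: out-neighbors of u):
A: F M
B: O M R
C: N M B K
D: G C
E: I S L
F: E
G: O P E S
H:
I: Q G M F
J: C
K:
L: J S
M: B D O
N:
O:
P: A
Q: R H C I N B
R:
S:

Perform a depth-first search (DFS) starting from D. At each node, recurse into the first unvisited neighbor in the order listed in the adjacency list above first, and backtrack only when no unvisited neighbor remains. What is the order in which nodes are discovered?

Visit D
D → G
G → O
G → P
P → A
A → F
F → E
E → I
I → Q
Q → R
Q → H
Q → C
C → N
C → M
M → B
C → K
E → S
E → L
L → J

D, G, O, P, A, F, E, I, Q, R, H, C, N, M, B, K, S, L, J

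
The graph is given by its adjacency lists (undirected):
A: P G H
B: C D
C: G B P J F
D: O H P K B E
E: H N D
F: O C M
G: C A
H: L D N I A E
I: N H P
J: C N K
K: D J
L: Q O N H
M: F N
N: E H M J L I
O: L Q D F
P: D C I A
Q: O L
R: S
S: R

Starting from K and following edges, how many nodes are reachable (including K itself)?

17

BFS from K visits: K, D, J, B, E, H, O, P, C, N, A, I, L, F, Q, G, M
Reachable nodes: 17 of 19 total.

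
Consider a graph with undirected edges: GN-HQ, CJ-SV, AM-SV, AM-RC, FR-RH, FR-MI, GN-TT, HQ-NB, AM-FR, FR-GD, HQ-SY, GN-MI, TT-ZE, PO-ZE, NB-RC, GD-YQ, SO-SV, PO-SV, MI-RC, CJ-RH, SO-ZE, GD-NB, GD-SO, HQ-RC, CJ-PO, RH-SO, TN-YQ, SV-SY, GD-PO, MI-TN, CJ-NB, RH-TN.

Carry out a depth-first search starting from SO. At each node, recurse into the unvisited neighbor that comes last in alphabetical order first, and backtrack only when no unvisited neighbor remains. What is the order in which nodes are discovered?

Visit SO
SO → ZE
ZE → TT
TT → GN
GN → MI
MI → TN
TN → YQ
YQ → GD
GD → PO
PO → SV
SV → SY
SY → HQ
HQ → RC
RC → NB
NB → CJ
CJ → RH
RH → FR
FR → AM

SO -> ZE -> TT -> GN -> MI -> TN -> YQ -> GD -> PO -> SV -> SY -> HQ -> RC -> NB -> CJ -> RH -> FR -> AM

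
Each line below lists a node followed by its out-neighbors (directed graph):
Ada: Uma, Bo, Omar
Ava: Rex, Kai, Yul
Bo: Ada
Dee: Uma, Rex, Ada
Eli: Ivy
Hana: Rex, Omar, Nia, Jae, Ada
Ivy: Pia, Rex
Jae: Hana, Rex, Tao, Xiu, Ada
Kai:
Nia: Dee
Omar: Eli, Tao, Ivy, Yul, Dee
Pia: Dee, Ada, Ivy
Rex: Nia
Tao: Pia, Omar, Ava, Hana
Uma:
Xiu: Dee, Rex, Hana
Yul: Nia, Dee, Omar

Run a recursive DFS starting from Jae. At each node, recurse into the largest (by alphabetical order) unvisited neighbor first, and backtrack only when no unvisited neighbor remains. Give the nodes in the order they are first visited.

Jae, Xiu, Rex, Nia, Dee, Uma, Ada, Omar, Yul, Tao, Pia, Ivy, Hana, Ava, Kai, Eli, Bo

Visit Jae
Jae → Xiu
Xiu → Rex
Rex → Nia
Nia → Dee
Dee → Uma
Dee → Ada
Ada → Omar
Omar → Yul
Omar → Tao
Tao → Pia
Pia → Ivy
Tao → Hana
Tao → Ava
Ava → Kai
Omar → Eli
Ada → Bo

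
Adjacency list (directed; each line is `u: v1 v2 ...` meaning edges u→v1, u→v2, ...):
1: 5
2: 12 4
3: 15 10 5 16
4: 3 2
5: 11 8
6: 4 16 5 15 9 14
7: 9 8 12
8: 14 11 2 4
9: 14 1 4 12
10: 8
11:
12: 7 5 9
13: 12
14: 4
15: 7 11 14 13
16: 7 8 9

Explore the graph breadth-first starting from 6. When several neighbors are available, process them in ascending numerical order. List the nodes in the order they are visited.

Visit 6; enqueue 4, 5, 9, 14, 15, 16 → queue [4, 5, 9, 14, 15, 16]
Visit 4; enqueue 2, 3 → queue [5, 9, 14, 15, 16, 2, 3]
Visit 5; enqueue 8, 11 → queue [9, 14, 15, 16, 2, 3, 8, 11]
Visit 9; enqueue 1, 12 → queue [14, 15, 16, 2, 3, 8, 11, 1, 12]
Visit 14 → queue [15, 16, 2, 3, 8, 11, 1, 12]
Visit 15; enqueue 7, 13 → queue [16, 2, 3, 8, 11, 1, 12, 7, 13]
Visit 16 → queue [2, 3, 8, 11, 1, 12, 7, 13]
Visit 2 → queue [3, 8, 11, 1, 12, 7, 13]
Visit 3; enqueue 10 → queue [8, 11, 1, 12, 7, 13, 10]
Visit 8 → queue [11, 1, 12, 7, 13, 10]
Visit 11 → queue [1, 12, 7, 13, 10]
Visit 1 → queue [12, 7, 13, 10]
Visit 12 → queue [7, 13, 10]
Visit 7 → queue [13, 10]
Visit 13 → queue [10]
Visit 10 → queue []

6 → 4 → 5 → 9 → 14 → 15 → 16 → 2 → 3 → 8 → 11 → 1 → 12 → 7 → 13 → 10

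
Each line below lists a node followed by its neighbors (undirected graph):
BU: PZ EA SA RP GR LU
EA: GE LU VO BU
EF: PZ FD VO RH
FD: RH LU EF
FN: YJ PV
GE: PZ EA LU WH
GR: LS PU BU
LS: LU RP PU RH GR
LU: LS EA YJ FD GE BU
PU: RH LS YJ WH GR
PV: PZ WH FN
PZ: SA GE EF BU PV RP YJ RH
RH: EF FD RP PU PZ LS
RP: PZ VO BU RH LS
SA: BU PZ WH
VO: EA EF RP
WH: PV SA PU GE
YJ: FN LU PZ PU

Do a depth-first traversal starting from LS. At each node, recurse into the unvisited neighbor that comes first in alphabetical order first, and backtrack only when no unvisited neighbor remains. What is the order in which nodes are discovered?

LS → GR → BU → EA → GE → LU → FD → EF → PZ → PV → FN → YJ → PU → RH → RP → VO → WH → SA

Visit LS
LS → GR
GR → BU
BU → EA
EA → GE
GE → LU
LU → FD
FD → EF
EF → PZ
PZ → PV
PV → FN
FN → YJ
YJ → PU
PU → RH
RH → RP
RP → VO
PU → WH
WH → SA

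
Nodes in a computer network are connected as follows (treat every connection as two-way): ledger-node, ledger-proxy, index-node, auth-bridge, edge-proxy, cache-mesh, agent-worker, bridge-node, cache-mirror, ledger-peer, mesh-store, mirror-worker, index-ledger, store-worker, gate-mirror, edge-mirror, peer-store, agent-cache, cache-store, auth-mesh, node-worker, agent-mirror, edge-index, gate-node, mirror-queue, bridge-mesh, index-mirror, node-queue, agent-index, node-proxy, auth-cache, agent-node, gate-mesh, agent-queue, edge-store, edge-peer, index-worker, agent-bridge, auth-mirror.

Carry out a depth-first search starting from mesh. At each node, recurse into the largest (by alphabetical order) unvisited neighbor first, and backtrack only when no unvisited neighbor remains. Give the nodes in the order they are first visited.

mesh, store, worker, node, queue, mirror, index, ledger, proxy, edge, peer, agent, cache, auth, bridge, gate

Visit mesh
mesh → store
store → worker
worker → node
node → queue
queue → mirror
mirror → index
index → ledger
ledger → proxy
proxy → edge
edge → peer
index → agent
agent → cache
cache → auth
auth → bridge
mirror → gate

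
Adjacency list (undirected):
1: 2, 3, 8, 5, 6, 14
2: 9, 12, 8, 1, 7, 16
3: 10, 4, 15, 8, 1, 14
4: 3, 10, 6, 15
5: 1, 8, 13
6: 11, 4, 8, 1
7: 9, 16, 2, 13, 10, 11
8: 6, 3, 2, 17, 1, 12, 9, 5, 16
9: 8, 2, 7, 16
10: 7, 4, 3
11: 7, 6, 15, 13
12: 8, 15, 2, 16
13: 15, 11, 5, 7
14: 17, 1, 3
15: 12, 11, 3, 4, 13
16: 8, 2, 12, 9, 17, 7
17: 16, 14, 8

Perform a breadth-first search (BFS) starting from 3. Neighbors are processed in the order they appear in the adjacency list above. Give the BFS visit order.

3 → 10 → 4 → 15 → 8 → 1 → 14 → 7 → 6 → 12 → 11 → 13 → 2 → 17 → 9 → 5 → 16

Visit 3; enqueue 10, 4, 15, 8, 1, 14 → queue [10, 4, 15, 8, 1, 14]
Visit 10; enqueue 7 → queue [4, 15, 8, 1, 14, 7]
Visit 4; enqueue 6 → queue [15, 8, 1, 14, 7, 6]
Visit 15; enqueue 12, 11, 13 → queue [8, 1, 14, 7, 6, 12, 11, 13]
Visit 8; enqueue 2, 17, 9, 5, 16 → queue [1, 14, 7, 6, 12, 11, 13, 2, 17, 9, 5, 16]
Visit 1 → queue [14, 7, 6, 12, 11, 13, 2, 17, 9, 5, 16]
Visit 14 → queue [7, 6, 12, 11, 13, 2, 17, 9, 5, 16]
Visit 7 → queue [6, 12, 11, 13, 2, 17, 9, 5, 16]
Visit 6 → queue [12, 11, 13, 2, 17, 9, 5, 16]
Visit 12 → queue [11, 13, 2, 17, 9, 5, 16]
Visit 11 → queue [13, 2, 17, 9, 5, 16]
Visit 13 → queue [2, 17, 9, 5, 16]
Visit 2 → queue [17, 9, 5, 16]
Visit 17 → queue [9, 5, 16]
Visit 9 → queue [5, 16]
Visit 5 → queue [16]
Visit 16 → queue []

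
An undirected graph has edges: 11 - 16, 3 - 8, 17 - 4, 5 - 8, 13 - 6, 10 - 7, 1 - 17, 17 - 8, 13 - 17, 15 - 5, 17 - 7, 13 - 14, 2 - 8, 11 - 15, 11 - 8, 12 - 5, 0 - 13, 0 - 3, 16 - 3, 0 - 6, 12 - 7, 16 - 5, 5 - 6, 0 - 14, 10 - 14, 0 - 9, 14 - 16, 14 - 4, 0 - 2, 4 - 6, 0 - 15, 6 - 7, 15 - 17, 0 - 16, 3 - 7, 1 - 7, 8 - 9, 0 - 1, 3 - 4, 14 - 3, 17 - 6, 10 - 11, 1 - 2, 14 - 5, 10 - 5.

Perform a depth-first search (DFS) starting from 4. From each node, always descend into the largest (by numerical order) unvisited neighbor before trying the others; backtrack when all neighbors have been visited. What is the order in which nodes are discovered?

Visit 4
4 → 17
17 → 15
15 → 11
11 → 16
16 → 14
14 → 13
13 → 6
6 → 7
7 → 12
12 → 5
5 → 10
5 → 8
8 → 9
9 → 0
0 → 3
0 → 2
2 → 1

4, 17, 15, 11, 16, 14, 13, 6, 7, 12, 5, 10, 8, 9, 0, 3, 2, 1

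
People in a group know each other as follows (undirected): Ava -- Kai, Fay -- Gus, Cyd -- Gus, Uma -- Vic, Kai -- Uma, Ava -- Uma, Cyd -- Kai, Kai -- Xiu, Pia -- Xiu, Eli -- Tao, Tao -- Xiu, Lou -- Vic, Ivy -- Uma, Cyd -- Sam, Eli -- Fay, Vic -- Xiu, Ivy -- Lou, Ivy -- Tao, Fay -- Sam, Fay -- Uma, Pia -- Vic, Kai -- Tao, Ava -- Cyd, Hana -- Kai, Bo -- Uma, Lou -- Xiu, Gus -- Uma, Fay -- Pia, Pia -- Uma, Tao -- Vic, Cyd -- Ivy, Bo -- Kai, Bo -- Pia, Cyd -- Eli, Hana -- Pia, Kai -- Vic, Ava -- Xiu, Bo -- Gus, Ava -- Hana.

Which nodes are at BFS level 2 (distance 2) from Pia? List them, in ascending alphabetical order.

Ava, Eli, Gus, Ivy, Kai, Lou, Sam, Tao

Level 0: Pia
Level 1: Bo, Fay, Hana, Uma, Vic, Xiu
Level 2: Ava, Eli, Gus, Ivy, Kai, Lou, Sam, Tao
Level 3: Cyd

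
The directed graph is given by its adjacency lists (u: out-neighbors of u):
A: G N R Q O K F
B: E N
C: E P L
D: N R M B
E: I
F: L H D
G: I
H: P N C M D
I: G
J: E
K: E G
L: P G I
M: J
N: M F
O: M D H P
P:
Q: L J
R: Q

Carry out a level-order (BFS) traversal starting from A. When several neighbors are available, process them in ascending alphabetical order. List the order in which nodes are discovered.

A, F, G, K, N, O, Q, R, D, H, L, I, E, M, P, J, B, C

Visit A; enqueue F, G, K, N, O, Q, R → queue [F, G, K, N, O, Q, R]
Visit F; enqueue D, H, L → queue [G, K, N, O, Q, R, D, H, L]
Visit G; enqueue I → queue [K, N, O, Q, R, D, H, L, I]
Visit K; enqueue E → queue [N, O, Q, R, D, H, L, I, E]
Visit N; enqueue M → queue [O, Q, R, D, H, L, I, E, M]
Visit O; enqueue P → queue [Q, R, D, H, L, I, E, M, P]
Visit Q; enqueue J → queue [R, D, H, L, I, E, M, P, J]
Visit R → queue [D, H, L, I, E, M, P, J]
Visit D; enqueue B → queue [H, L, I, E, M, P, J, B]
Visit H; enqueue C → queue [L, I, E, M, P, J, B, C]
Visit L → queue [I, E, M, P, J, B, C]
Visit I → queue [E, M, P, J, B, C]
Visit E → queue [M, P, J, B, C]
Visit M → queue [P, J, B, C]
Visit P → queue [J, B, C]
Visit J → queue [B, C]
Visit B → queue [C]
Visit C → queue []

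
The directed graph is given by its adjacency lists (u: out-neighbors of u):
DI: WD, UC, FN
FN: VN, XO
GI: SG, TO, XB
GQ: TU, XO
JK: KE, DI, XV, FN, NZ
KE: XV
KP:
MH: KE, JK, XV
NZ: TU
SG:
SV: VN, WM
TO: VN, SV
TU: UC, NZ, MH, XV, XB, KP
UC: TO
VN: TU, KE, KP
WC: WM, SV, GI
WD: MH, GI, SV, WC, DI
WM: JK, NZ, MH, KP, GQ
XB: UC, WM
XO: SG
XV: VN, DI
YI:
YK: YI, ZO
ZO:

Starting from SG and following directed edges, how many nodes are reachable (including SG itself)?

1

BFS from SG visits: SG
Reachable nodes: 1 of 24 total.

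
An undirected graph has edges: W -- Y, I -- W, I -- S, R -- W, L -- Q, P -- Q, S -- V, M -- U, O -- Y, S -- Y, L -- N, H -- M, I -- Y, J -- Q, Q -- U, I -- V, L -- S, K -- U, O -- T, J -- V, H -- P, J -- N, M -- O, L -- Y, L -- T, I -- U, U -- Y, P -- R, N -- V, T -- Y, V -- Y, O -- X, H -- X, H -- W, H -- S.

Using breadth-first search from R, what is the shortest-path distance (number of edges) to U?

3

Level 0: R
Level 1: P, W
Level 2: H, I, Q, Y
Level 3: J, L, M, O, S, T, U, V, X
Level 4: K, N
U first appears at level 3.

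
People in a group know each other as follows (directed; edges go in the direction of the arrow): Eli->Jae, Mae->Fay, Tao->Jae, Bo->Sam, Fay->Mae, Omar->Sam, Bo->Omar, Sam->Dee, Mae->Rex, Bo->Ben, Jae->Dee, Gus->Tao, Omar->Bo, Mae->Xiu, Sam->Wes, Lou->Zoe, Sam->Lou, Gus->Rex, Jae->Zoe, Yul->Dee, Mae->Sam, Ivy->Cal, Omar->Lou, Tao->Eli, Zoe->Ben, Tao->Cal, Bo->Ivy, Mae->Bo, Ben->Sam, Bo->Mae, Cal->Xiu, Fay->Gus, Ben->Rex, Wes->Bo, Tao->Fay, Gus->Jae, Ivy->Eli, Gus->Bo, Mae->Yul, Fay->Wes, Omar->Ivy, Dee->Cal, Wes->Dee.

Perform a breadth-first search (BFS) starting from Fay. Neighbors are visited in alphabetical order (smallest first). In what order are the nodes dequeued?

Fay -> Gus -> Mae -> Wes -> Bo -> Jae -> Rex -> Tao -> Sam -> Xiu -> Yul -> Dee -> Ben -> Ivy -> Omar -> Zoe -> Cal -> Eli -> Lou

Visit Fay; enqueue Gus, Mae, Wes → queue [Gus, Mae, Wes]
Visit Gus; enqueue Bo, Jae, Rex, Tao → queue [Mae, Wes, Bo, Jae, Rex, Tao]
Visit Mae; enqueue Sam, Xiu, Yul → queue [Wes, Bo, Jae, Rex, Tao, Sam, Xiu, Yul]
Visit Wes; enqueue Dee → queue [Bo, Jae, Rex, Tao, Sam, Xiu, Yul, Dee]
Visit Bo; enqueue Ben, Ivy, Omar → queue [Jae, Rex, Tao, Sam, Xiu, Yul, Dee, Ben, Ivy, Omar]
Visit Jae; enqueue Zoe → queue [Rex, Tao, Sam, Xiu, Yul, Dee, Ben, Ivy, Omar, Zoe]
Visit Rex → queue [Tao, Sam, Xiu, Yul, Dee, Ben, Ivy, Omar, Zoe]
Visit Tao; enqueue Cal, Eli → queue [Sam, Xiu, Yul, Dee, Ben, Ivy, Omar, Zoe, Cal, Eli]
Visit Sam; enqueue Lou → queue [Xiu, Yul, Dee, Ben, Ivy, Omar, Zoe, Cal, Eli, Lou]
Visit Xiu → queue [Yul, Dee, Ben, Ivy, Omar, Zoe, Cal, Eli, Lou]
Visit Yul → queue [Dee, Ben, Ivy, Omar, Zoe, Cal, Eli, Lou]
Visit Dee → queue [Ben, Ivy, Omar, Zoe, Cal, Eli, Lou]
Visit Ben → queue [Ivy, Omar, Zoe, Cal, Eli, Lou]
Visit Ivy → queue [Omar, Zoe, Cal, Eli, Lou]
Visit Omar → queue [Zoe, Cal, Eli, Lou]
Visit Zoe → queue [Cal, Eli, Lou]
Visit Cal → queue [Eli, Lou]
Visit Eli → queue [Lou]
Visit Lou → queue []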